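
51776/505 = 102 + 266/505 = 102.53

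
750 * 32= 24000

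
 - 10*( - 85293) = 852930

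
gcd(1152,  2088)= 72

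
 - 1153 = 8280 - 9433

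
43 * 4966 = 213538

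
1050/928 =525/464 = 1.13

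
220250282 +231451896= 451702178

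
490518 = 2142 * 229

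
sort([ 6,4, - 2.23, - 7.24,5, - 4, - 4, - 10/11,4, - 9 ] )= [-9,-7.24, - 4,-4, - 2.23,  -  10/11,4,  4, 5, 6 ] 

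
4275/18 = 237 + 1/2=237.50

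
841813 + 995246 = 1837059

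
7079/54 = 131 + 5/54 = 131.09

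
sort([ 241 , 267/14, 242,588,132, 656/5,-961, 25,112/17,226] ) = [-961, 112/17,267/14,25,656/5,132 , 226 , 241 , 242, 588 ]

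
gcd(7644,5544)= 84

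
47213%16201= 14811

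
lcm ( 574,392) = 16072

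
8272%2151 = 1819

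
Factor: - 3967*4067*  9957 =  - 3^1*7^2*83^1*3319^1*3967^1 = - 160644137073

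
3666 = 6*611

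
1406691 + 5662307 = 7068998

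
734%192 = 158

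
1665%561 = 543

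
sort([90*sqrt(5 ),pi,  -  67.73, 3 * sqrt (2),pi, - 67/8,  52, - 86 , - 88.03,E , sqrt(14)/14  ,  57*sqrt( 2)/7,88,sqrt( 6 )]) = [ - 88.03 , - 86,  -  67.73, - 67/8 , sqrt (14)/14,sqrt( 6 ),E, pi, pi,3*sqrt (2),57 * sqrt(2)/7,52, 88,  90*sqrt ( 5) ]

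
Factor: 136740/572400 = 43/180 = 2^( - 2)*3^( - 2)*5^( - 1)*43^1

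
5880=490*12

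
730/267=730/267 = 2.73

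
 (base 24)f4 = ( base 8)554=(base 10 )364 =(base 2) 101101100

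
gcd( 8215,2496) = 1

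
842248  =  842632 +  - 384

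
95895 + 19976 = 115871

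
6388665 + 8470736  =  14859401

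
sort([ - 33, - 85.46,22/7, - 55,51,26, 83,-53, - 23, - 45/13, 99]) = [ - 85.46 , - 55, - 53, - 33, - 23, - 45/13,22/7, 26, 51, 83, 99]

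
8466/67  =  8466/67 = 126.36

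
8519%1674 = 149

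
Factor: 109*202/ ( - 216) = - 11009/108 = -  2^(-2)*3^ ( - 3)*101^1*109^1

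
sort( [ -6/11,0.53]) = [ - 6/11, 0.53]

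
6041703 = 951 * 6353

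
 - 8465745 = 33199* ( - 255)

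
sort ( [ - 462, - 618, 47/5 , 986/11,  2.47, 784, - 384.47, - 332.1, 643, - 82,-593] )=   [ - 618,-593, - 462 , - 384.47, - 332.1, - 82,2.47,47/5 , 986/11,643,784] 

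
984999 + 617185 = 1602184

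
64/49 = 64/49 = 1.31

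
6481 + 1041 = 7522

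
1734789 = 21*82609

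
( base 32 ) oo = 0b1100011000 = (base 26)14c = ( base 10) 792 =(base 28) 108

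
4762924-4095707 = 667217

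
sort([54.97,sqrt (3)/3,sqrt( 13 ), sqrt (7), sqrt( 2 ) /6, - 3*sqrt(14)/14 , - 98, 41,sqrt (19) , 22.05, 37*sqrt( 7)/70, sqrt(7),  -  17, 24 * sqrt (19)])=[ - 98,  -  17, - 3 * sqrt( 14)/14,  sqrt(2 )/6, sqrt( 3) /3, 37 * sqrt( 7 ) /70, sqrt ( 7), sqrt(7), sqrt( 13), sqrt( 19), 22.05,41, 54.97,24 * sqrt(19 )]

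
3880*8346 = 32382480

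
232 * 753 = 174696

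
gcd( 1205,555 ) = 5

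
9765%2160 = 1125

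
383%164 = 55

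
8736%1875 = 1236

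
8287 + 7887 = 16174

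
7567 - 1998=5569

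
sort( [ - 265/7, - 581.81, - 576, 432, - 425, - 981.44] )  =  [ - 981.44, - 581.81, - 576, - 425,- 265/7,  432]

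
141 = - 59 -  -200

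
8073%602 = 247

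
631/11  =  631/11=57.36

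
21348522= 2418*8829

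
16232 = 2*8116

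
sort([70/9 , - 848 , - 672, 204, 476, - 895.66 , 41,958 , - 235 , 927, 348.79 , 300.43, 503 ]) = [ - 895.66,  -  848, - 672, - 235, 70/9,41, 204, 300.43, 348.79 , 476,503, 927, 958 ]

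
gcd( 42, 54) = 6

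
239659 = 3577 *67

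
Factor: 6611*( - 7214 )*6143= -2^1*11^1*601^1 *3607^1*6143^1  =  -292970444822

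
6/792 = 1/132 = 0.01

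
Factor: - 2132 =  - 2^2*13^1*41^1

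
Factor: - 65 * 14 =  - 2^1 * 5^1*7^1 *13^1 = - 910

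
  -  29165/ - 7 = 29165/7= 4166.43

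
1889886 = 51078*37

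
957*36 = 34452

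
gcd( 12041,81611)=1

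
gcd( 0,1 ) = 1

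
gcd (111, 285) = 3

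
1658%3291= 1658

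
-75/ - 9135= 5/609 =0.01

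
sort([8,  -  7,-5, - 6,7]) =[ - 7,-6, - 5,7,  8] 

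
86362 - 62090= 24272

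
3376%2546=830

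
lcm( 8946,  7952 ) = 71568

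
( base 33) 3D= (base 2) 1110000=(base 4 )1300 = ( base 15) 77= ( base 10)112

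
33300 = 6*5550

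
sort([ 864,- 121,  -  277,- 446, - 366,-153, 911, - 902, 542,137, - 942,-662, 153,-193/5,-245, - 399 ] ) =[-942, - 902  , - 662 , - 446, - 399, - 366,  -  277,-245,-153,-121 ,  -  193/5, 137, 153,  542, 864, 911]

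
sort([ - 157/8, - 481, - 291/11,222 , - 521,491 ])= [ - 521, - 481, - 291/11,-157/8,222 , 491 ]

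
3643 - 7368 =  - 3725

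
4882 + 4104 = 8986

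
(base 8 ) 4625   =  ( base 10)2453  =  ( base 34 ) 245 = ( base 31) 2H4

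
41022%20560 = 20462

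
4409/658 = 4409/658  =  6.70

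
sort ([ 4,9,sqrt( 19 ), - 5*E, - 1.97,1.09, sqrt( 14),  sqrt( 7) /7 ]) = [ -5*E, - 1.97,sqrt(7)/7,1.09,sqrt( 14),4 , sqrt( 19 ),9 ]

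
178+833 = 1011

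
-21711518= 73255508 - 94967026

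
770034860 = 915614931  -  145580071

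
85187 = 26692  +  58495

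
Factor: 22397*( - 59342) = - 2^1*22397^1*29671^1=- 1329082774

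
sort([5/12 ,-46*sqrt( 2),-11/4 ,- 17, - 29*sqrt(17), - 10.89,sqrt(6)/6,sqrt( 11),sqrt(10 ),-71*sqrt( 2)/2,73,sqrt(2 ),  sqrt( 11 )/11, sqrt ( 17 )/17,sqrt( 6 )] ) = [ - 29 * sqrt (17 ) , - 46 * sqrt (2 ), - 71 * sqrt( 2 ) /2,  -  17, - 10.89 , - 11/4, sqrt(17 ) /17, sqrt( 11)/11, sqrt (6)/6, 5/12, sqrt( 2), sqrt (6 ),sqrt(10), sqrt (11), 73]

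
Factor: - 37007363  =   - 37^1*1000199^1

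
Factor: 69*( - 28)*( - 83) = 160356=2^2*3^1 * 7^1*23^1*83^1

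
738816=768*962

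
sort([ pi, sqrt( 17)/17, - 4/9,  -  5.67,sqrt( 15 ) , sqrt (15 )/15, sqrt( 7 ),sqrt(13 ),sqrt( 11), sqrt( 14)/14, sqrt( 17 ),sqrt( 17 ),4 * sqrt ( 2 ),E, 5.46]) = [ - 5.67, - 4/9, sqrt( 17 ) /17,sqrt( 15)/15,  sqrt(14 ) /14, sqrt( 7),E,pi, sqrt(11 ), sqrt(13), sqrt( 15 ),sqrt( 17 ), sqrt( 17), 5.46,4* sqrt( 2) ]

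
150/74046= 25/12341=0.00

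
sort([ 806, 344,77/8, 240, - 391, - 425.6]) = [ - 425.6,-391, 77/8,240, 344, 806] 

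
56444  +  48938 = 105382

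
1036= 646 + 390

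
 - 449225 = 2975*( - 151)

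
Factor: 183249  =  3^3*11^1*617^1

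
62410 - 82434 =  - 20024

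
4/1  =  4 =4.00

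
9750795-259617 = 9491178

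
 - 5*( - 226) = 1130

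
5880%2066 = 1748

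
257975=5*51595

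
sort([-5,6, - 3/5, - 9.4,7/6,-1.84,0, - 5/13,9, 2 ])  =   [-9.4, - 5,-1.84,  -  3/5,-5/13,0,7/6,2,6,  9 ] 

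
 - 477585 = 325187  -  802772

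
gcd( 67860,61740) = 180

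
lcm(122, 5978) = 5978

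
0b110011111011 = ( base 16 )cfb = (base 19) 93h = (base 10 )3323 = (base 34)2tp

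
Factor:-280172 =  - 2^2*89^1 * 787^1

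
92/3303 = 92/3303 = 0.03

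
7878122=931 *8462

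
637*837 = 533169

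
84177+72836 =157013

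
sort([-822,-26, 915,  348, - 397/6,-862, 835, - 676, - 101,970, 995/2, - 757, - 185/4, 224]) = [ - 862 , - 822, - 757, - 676,  -  101, - 397/6, - 185/4,  -  26,224, 348 , 995/2 , 835, 915 , 970] 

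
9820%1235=1175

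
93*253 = 23529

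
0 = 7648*0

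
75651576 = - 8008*( - 9447 )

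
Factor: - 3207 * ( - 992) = 3181344 = 2^5*3^1*31^1*1069^1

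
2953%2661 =292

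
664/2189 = 664/2189 = 0.30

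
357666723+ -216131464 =141535259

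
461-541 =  - 80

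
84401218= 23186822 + 61214396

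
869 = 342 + 527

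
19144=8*2393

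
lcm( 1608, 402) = 1608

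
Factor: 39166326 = 2^1*3^2*2175907^1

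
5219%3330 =1889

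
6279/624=10 + 1/16 = 10.06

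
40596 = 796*51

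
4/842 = 2/421  =  0.00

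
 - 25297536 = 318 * ( - 79552)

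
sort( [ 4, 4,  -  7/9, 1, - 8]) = [-8, - 7/9,1 , 4, 4 ] 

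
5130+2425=7555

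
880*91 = 80080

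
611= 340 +271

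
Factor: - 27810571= -61^1*163^1*2797^1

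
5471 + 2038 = 7509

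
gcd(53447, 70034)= 1843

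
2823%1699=1124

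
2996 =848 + 2148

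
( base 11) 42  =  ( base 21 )24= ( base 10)46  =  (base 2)101110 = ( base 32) 1E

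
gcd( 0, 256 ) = 256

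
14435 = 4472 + 9963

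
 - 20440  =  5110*(-4 ) 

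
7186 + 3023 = 10209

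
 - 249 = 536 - 785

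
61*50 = 3050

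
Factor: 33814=2^1*11^1*29^1*53^1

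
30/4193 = 30/4193 = 0.01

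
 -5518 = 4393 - 9911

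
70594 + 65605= 136199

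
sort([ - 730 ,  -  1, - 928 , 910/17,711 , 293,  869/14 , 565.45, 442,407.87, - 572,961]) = [ - 928,  -  730, - 572, - 1, 910/17,869/14,  293,  407.87,442, 565.45 , 711, 961] 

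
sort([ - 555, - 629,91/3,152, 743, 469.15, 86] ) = [-629, - 555, 91/3, 86, 152,469.15,  743]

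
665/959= 95/137 = 0.69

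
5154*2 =10308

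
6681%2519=1643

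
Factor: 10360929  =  3^1*79^1*43717^1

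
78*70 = 5460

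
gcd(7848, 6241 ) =1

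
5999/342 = 17+185/342 = 17.54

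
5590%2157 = 1276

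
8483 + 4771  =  13254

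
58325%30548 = 27777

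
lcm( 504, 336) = 1008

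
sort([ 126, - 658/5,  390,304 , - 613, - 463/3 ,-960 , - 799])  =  [-960, - 799, - 613 , - 463/3 ,  -  658/5,  126 , 304, 390 ]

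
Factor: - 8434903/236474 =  - 2^( - 1) *7^( - 2)*19^( - 1) * 127^ (- 1 )*8434903^1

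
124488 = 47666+76822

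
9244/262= 35 + 37/131 = 35.28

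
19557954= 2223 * 8798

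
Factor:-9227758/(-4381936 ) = 4613879/2190968 = 2^(-3)*13^ ( - 1) *2143^1*2153^1*21067^(  -  1 ) 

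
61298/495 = 123 + 413/495 = 123.83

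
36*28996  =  1043856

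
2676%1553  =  1123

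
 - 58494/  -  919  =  58494/919 = 63.65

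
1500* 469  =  703500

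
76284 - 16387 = 59897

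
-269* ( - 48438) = 13029822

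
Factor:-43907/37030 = - 83/70 = -2^(-1)*5^( - 1 )*7^( - 1)*83^1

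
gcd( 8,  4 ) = 4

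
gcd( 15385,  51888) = 1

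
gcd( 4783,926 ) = 1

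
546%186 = 174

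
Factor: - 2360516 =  - 2^2*590129^1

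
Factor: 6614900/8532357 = 2^2*3^( - 1 )* 5^2*29^1 *2281^1*2844119^( - 1)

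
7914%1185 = 804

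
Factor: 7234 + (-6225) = 1009 = 1009^1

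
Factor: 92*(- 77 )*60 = -2^4*3^1*5^1*7^1*11^1*23^1=-425040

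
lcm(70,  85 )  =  1190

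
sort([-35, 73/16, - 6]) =[ - 35 ,-6, 73/16] 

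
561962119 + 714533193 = 1276495312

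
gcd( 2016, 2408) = 56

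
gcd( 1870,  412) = 2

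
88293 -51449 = 36844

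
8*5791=46328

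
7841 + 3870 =11711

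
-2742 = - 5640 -  -  2898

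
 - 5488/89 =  - 5488/89 = - 61.66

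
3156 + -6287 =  - 3131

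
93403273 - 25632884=67770389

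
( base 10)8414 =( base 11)635a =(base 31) 8ND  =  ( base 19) 145g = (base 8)20336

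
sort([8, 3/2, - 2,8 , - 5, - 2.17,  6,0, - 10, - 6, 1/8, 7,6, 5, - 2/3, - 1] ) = [-10, - 6  ,- 5 , - 2.17,-2, -1  ,-2/3, 0, 1/8,  3/2,5, 6,6 , 7, 8, 8]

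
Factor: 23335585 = 5^1*7^1*13^1*51287^1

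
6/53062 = 3/26531 = 0.00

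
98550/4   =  49275/2 = 24637.50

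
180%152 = 28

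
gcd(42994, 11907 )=7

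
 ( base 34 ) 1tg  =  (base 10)2158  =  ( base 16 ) 86e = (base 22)4A2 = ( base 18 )6bg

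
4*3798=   15192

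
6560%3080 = 400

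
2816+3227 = 6043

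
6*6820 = 40920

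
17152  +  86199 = 103351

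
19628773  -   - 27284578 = 46913351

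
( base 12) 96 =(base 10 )114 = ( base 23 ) 4m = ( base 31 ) 3l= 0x72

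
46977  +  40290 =87267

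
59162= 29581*2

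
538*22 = 11836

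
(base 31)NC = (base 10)725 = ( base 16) 2D5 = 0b1011010101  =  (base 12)505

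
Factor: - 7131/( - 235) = 3^1*5^ (-1)*47^ ( - 1 ) * 2377^1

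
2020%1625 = 395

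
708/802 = 354/401=0.88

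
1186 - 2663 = -1477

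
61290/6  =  10215 = 10215.00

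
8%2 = 0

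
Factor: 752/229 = 2^4 * 47^1*229^(-1 ) 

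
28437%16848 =11589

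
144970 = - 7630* (-19 )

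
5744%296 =120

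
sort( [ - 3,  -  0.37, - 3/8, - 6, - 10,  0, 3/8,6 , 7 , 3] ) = [ - 10, - 6, - 3, - 3/8,  -  0.37, 0, 3/8, 3,6, 7]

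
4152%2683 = 1469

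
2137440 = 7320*292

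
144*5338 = 768672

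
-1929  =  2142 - 4071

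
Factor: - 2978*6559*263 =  - 5137100626=-2^1*7^1*263^1*937^1*1489^1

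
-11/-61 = 11/61=0.18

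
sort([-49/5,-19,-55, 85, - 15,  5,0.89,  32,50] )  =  [ - 55,-19, - 15, - 49/5,0.89, 5,32,50,85] 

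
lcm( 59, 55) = 3245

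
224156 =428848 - 204692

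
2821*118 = 332878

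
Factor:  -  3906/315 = -2^1*5^( - 1) * 31^1 = -  62/5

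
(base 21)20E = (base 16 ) 380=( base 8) 1600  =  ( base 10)896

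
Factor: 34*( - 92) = - 3128 = - 2^3*17^1*23^1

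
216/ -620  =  - 1 + 101/155 = - 0.35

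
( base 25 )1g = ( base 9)45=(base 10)41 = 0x29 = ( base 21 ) 1k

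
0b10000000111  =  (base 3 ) 1102012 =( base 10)1031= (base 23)1lj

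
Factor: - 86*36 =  - 3096 = -2^3 * 3^2 *43^1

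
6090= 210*29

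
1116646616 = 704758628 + 411887988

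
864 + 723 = 1587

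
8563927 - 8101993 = 461934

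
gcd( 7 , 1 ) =1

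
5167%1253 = 155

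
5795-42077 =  - 36282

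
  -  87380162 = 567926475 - 655306637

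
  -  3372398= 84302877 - 87675275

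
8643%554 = 333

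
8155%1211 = 889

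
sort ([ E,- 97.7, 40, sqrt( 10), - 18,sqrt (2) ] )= [ - 97.7, -18 , sqrt(2),E,sqrt( 10), 40] 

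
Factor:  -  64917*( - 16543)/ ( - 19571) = -1073921931/19571 = - 3^2*71^1*233^1*7213^1 *19571^ (-1 )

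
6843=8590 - 1747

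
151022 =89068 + 61954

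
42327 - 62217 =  - 19890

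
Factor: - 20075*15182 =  - 2^1* 5^2*11^1* 73^1*7591^1 = - 304778650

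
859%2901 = 859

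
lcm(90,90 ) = 90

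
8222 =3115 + 5107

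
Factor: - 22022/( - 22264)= 91/92 = 2^( - 2)*7^1*13^1*23^( - 1)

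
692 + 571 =1263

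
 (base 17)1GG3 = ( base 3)111110102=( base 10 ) 9812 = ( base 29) bja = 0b10011001010100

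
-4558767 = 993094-5551861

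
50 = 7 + 43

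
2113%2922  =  2113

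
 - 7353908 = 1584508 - 8938416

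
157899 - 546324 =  - 388425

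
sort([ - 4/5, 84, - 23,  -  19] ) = [ - 23,- 19, - 4/5, 84 ] 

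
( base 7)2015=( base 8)1272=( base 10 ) 698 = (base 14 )37C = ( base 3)221212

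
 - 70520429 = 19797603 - 90318032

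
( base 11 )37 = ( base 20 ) 20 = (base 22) 1I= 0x28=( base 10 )40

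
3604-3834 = -230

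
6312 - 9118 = -2806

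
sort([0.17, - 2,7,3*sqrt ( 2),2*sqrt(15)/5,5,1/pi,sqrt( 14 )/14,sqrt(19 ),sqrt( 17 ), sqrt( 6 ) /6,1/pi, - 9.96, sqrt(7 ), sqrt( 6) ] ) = [-9.96,  -  2,0.17, sqrt(14)/14,1/pi,1/pi,sqrt( 6 ) /6,2*sqrt(15)/5,sqrt(6 ), sqrt( 7 ),sqrt ( 17), 3*sqrt ( 2), sqrt( 19),5,7 ]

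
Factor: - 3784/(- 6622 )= 2^2*7^( - 1 )= 4/7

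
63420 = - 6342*(-10) 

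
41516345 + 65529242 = 107045587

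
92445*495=45760275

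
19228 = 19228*1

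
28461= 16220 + 12241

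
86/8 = 43/4 = 10.75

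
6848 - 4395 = 2453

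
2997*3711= 11121867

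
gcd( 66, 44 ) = 22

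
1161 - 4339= - 3178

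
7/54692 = 7/54692 = 0.00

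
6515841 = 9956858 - 3441017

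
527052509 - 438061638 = 88990871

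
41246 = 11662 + 29584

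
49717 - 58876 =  - 9159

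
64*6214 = 397696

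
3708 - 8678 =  - 4970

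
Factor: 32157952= 2^8*125617^1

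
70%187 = 70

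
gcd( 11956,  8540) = 1708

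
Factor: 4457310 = 2^1*3^1*5^1*11^1 * 13^1*1039^1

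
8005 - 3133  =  4872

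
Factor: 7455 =3^1*5^1*7^1*71^1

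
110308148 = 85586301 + 24721847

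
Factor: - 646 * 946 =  - 2^2*11^1*17^1*19^1 * 43^1 = - 611116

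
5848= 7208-1360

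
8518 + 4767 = 13285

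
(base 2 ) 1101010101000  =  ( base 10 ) 6824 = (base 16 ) 1aa8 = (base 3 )100100202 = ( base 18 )1312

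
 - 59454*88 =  - 5231952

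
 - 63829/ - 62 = 1029 + 1/2 =1029.50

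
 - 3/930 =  -1/310  =  - 0.00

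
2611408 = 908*2876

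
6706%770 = 546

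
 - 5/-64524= 5/64524=0.00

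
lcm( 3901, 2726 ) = 226258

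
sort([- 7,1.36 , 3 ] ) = [-7, 1.36,  3]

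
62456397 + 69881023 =132337420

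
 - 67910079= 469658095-537568174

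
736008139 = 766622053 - 30613914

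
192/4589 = 192/4589 = 0.04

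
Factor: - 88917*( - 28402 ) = 2^1*3^1*11^1*107^1*277^1*1291^1 = 2525420634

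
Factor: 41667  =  3^1 * 17^1 * 19^1*43^1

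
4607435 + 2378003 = 6985438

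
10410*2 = 20820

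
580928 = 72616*8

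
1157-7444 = - 6287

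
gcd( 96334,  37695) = 7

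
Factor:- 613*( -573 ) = 3^1 *191^1*613^1 = 351249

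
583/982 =583/982= 0.59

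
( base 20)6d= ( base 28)4L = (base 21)67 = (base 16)85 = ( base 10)133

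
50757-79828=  - 29071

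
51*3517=179367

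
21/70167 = 7/23389 = 0.00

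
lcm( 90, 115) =2070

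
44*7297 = 321068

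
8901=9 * 989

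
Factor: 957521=479^1 *1999^1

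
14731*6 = 88386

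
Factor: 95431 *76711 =7^1*41^1*1871^1*13633^1= 7320607441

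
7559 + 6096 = 13655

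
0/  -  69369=0/1 = - 0.00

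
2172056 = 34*63884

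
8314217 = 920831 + 7393386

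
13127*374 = 4909498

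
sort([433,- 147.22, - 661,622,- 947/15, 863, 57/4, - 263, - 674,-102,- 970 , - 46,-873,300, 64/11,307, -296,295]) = [ - 970,-873,-674, - 661,- 296, - 263,-147.22, - 102 ,-947/15, - 46,64/11,57/4, 295, 300,307, 433, 622, 863]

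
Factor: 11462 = 2^1*11^1*521^1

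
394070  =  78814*5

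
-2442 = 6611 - 9053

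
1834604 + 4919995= 6754599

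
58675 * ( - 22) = -1290850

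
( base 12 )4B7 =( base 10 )715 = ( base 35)kf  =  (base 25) 13f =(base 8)1313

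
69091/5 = 69091/5=   13818.20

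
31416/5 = 6283 + 1/5 = 6283.20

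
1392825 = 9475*147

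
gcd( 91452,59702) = 2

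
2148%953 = 242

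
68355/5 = 13671 = 13671.00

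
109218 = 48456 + 60762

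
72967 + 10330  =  83297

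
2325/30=155/2=77.50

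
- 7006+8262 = 1256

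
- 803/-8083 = 803/8083 = 0.10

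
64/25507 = 64/25507 = 0.00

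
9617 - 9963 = -346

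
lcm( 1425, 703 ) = 52725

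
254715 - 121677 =133038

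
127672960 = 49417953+78255007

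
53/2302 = 53/2302 = 0.02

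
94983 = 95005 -22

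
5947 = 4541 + 1406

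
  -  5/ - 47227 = 5/47227 = 0.00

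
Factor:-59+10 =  - 49 = - 7^2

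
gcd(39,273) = 39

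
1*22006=22006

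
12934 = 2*6467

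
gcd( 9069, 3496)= 1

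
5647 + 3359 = 9006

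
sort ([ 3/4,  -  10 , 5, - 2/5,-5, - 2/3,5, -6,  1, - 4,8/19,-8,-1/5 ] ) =[  -  10,  -  8, - 6,  -  5, - 4, - 2/3, - 2/5, - 1/5, 8/19, 3/4, 1, 5, 5]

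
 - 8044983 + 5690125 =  - 2354858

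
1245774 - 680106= 565668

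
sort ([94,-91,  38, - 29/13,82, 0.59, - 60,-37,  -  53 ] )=[ -91, - 60, - 53, - 37, - 29/13 , 0.59,38,82, 94 ]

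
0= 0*764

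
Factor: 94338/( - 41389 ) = - 2^1*3^3*1747^1 * 41389^( - 1)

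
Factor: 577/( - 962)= - 2^( - 1)*13^( - 1)*37^( - 1) *577^1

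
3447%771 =363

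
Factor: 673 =673^1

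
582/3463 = 582/3463= 0.17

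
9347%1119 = 395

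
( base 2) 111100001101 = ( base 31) 409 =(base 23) 76c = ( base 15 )121D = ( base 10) 3853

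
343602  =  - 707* ( - 486 )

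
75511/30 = 75511/30 = 2517.03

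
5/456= 5/456 = 0.01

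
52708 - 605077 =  - 552369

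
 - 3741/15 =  - 250 + 3/5 = - 249.40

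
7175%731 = 596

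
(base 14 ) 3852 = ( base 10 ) 9872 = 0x2690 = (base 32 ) 9kg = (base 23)if5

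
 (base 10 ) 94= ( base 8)136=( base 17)59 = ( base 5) 334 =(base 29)37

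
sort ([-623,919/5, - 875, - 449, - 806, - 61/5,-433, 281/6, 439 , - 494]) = [-875, - 806, - 623, - 494, - 449, - 433, - 61/5, 281/6, 919/5, 439 ]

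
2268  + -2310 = - 42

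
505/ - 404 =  - 2 + 3/4 = - 1.25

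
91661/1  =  91661=91661.00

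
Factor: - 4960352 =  - 2^5*379^1*409^1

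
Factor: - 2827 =-11^1*257^1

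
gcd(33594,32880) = 6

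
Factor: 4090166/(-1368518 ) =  - 2045083/684259 = -17^1*43^ ( - 1 )*15913^( - 1 )*120299^1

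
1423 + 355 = 1778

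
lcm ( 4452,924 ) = 48972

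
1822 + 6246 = 8068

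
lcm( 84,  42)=84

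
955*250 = 238750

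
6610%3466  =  3144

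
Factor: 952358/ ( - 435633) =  - 86578/39603 = - 2^1*3^(  -  1)*43^( - 1 )  *  73^1*307^( - 1 )*593^1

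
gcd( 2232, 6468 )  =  12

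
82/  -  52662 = -1 + 26290/26331=- 0.00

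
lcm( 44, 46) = 1012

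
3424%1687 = 50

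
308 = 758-450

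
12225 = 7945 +4280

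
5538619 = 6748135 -1209516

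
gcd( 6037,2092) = 1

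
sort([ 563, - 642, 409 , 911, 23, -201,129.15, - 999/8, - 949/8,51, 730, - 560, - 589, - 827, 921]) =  [ - 827, - 642, - 589, -560,-201, - 999/8, - 949/8,23,51 , 129.15,409,563,730, 911 , 921]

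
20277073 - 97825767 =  - 77548694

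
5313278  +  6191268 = 11504546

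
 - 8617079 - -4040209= - 4576870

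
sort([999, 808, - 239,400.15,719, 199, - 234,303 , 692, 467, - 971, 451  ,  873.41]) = [ - 971, -239,-234,  199, 303, 400.15, 451,  467, 692,719, 808, 873.41,  999 ] 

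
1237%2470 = 1237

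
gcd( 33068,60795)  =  7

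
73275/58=1263 + 21/58 = 1263.36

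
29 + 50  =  79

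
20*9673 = 193460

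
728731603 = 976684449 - 247952846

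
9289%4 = 1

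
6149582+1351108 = 7500690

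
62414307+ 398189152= 460603459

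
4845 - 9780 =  - 4935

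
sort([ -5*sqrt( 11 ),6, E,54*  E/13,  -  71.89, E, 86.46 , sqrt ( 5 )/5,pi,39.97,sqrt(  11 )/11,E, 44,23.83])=[- 71.89,-5 * sqrt( 11 ),sqrt ( 11 )/11,  sqrt( 5 )/5, E, E, E, pi, 6,54*E/13,23.83, 39.97, 44, 86.46 ]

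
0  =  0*70290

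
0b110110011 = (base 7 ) 1161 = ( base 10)435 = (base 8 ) 663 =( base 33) D6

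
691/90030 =691/90030= 0.01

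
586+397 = 983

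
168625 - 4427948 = -4259323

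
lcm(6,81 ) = 162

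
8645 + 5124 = 13769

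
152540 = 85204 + 67336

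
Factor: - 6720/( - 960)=7^1=7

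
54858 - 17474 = 37384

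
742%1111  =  742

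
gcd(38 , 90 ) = 2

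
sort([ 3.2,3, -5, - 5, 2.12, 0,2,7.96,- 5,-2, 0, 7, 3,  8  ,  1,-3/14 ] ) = [- 5, - 5, - 5, - 2, -3/14,  0,0, 1, 2, 2.12,  3, 3 , 3.2, 7, 7.96, 8 ] 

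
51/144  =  17/48 = 0.35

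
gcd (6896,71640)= 8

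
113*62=7006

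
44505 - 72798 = -28293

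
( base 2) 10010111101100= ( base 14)3776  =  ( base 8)22754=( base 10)9708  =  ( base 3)111022120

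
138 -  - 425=563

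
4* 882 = 3528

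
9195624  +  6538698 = 15734322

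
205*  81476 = 16702580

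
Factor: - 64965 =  - 3^1*5^1 * 61^1 * 71^1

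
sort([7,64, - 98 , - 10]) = [-98 , - 10, 7,  64]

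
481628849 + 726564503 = 1208193352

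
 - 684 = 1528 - 2212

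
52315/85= 10463/17 = 615.47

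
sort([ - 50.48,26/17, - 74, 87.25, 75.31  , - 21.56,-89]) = [-89, - 74 ,  -  50.48 ,-21.56,26/17,75.31,87.25]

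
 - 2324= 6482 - 8806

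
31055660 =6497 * 4780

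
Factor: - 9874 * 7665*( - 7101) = 2^1 * 3^4*5^1*7^1*73^1*263^1*4937^1 = 537433575210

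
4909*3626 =17800034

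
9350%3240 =2870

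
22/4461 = 22/4461= 0.00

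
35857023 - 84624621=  - 48767598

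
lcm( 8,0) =0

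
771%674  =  97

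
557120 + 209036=766156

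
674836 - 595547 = 79289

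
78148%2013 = 1654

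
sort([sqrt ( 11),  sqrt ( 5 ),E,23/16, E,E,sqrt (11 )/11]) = [sqrt(11) /11, 23/16,sqrt(5 ),E,E, E, sqrt(11 ) ] 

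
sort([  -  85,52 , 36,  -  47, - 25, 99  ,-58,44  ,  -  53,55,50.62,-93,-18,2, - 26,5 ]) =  [ - 93, -85,  -  58, - 53, -47,  -  26, - 25, - 18, 2,  5,36,44,50.62, 52,55,  99]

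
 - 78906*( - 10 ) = 789060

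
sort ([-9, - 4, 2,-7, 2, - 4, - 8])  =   [ - 9 ,-8,-7, - 4,-4, 2,2 ] 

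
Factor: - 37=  -37^1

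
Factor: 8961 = 3^1 * 29^1*103^1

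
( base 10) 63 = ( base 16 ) 3f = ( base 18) 39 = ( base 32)1v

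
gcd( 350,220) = 10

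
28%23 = 5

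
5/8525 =1/1705 = 0.00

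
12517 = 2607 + 9910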